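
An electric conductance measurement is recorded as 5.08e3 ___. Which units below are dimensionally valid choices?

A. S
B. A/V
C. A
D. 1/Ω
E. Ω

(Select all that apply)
A, B, D

electric conductance has SI base units: A^2 * s^3 / (kg * m^2)

Checking each option against A^2 * s^3 / (kg * m^2):
  A. S: ✓ matches
  B. A/V: ✓ matches
  C. A: ✗ does not match
  D. 1/Ω: ✓ matches
  E. Ω: ✗ does not match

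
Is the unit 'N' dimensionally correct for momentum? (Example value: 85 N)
No

momentum has SI base units: kg * m / s
N does NOT reduce to kg * m / s; a valid unit for momentum would be e.g. kg·m/s.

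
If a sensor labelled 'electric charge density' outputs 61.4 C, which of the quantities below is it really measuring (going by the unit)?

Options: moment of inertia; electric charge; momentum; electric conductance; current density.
electric charge

electric charge density should have units dimensionally equivalent to A * s / m^3 (e.g. C/m³).
The given unit 'C' reduces to A * s. Of the listed options, that is the dimensionality of electric charge.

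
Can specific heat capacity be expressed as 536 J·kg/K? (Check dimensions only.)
No

specific heat capacity has SI base units: m^2 / (s^2 * K)
J·kg/K does NOT reduce to m^2 / (s^2 * K); a valid unit for specific heat capacity would be e.g. J/(kg·K).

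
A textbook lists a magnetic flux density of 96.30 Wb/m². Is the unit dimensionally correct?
Yes

magnetic flux density has SI base units: kg / (A * s^2)
Wb/m² reduces to the same SI base units, so it is a valid unit for magnetic flux density.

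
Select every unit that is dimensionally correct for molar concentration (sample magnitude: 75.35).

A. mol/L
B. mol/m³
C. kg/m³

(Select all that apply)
A, B

molar concentration has SI base units: mol / m^3

Checking each option against mol / m^3:
  A. mol/L: ✓ matches
  B. mol/m³: ✓ matches
  C. kg/m³: ✗ does not match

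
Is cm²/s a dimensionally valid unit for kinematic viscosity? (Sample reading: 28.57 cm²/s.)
Yes

kinematic viscosity has SI base units: m^2 / s
cm²/s reduces to the same SI base units, so it is a valid unit for kinematic viscosity.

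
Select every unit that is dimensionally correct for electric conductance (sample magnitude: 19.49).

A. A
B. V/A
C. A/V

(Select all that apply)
C

electric conductance has SI base units: A^2 * s^3 / (kg * m^2)

Checking each option against A^2 * s^3 / (kg * m^2):
  A. A: ✗ does not match
  B. V/A: ✗ does not match
  C. A/V: ✓ matches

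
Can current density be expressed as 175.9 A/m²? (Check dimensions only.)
Yes

current density has SI base units: A / m^2
A/m² reduces to the same SI base units, so it is a valid unit for current density.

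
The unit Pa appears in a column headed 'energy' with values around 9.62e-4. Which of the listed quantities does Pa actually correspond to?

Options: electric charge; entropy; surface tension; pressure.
pressure

energy should have units dimensionally equivalent to kg * m^2 / s^2 (e.g. J).
The given unit 'Pa' reduces to kg / (m * s^2). Of the listed options, that is the dimensionality of pressure.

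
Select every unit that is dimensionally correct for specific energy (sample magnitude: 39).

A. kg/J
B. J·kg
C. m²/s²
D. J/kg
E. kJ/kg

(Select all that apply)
C, D, E

specific energy has SI base units: m^2 / s^2

Checking each option against m^2 / s^2:
  A. kg/J: ✗ does not match
  B. J·kg: ✗ does not match
  C. m²/s²: ✓ matches
  D. J/kg: ✓ matches
  E. kJ/kg: ✓ matches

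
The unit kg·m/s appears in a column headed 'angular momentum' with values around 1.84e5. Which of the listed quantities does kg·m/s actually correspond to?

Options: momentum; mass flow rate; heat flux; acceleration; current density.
momentum

angular momentum should have units dimensionally equivalent to kg * m^2 / s (e.g. kg·m²/s).
The given unit 'kg·m/s' reduces to kg * m / s. Of the listed options, that is the dimensionality of momentum.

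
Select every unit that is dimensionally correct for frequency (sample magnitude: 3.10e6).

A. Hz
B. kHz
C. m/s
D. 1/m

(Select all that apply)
A, B

frequency has SI base units: 1 / s

Checking each option against 1 / s:
  A. Hz: ✓ matches
  B. kHz: ✓ matches
  C. m/s: ✗ does not match
  D. 1/m: ✗ does not match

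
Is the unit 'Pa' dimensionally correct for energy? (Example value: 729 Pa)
No

energy has SI base units: kg * m^2 / s^2
Pa does NOT reduce to kg * m^2 / s^2; a valid unit for energy would be e.g. J.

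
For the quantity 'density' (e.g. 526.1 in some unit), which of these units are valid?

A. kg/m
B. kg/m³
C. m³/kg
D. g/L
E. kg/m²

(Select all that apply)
B, D

density has SI base units: kg / m^3

Checking each option against kg / m^3:
  A. kg/m: ✗ does not match
  B. kg/m³: ✓ matches
  C. m³/kg: ✗ does not match
  D. g/L: ✓ matches
  E. kg/m²: ✗ does not match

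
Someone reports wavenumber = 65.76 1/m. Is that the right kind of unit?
Yes

wavenumber has SI base units: 1 / m
1/m reduces to the same SI base units, so it is a valid unit for wavenumber.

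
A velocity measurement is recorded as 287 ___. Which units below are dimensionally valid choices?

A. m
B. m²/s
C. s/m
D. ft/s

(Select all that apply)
D

velocity has SI base units: m / s

Checking each option against m / s:
  A. m: ✗ does not match
  B. m²/s: ✗ does not match
  C. s/m: ✗ does not match
  D. ft/s: ✓ matches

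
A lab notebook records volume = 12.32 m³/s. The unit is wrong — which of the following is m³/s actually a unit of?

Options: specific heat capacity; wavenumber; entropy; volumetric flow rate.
volumetric flow rate

volume should have units dimensionally equivalent to m^3 (e.g. m³).
The given unit 'm³/s' reduces to m^3 / s. Of the listed options, that is the dimensionality of volumetric flow rate.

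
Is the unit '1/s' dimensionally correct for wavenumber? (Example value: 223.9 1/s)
No

wavenumber has SI base units: 1 / m
1/s does NOT reduce to 1 / m; a valid unit for wavenumber would be e.g. 1/m.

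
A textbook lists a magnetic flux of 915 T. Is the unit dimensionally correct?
No

magnetic flux has SI base units: kg * m^2 / (A * s^2)
T does NOT reduce to kg * m^2 / (A * s^2); a valid unit for magnetic flux would be e.g. Wb.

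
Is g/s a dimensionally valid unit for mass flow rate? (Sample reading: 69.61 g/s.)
Yes

mass flow rate has SI base units: kg / s
g/s reduces to the same SI base units, so it is a valid unit for mass flow rate.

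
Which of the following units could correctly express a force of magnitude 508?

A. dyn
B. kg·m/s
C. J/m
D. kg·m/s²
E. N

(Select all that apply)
A, C, D, E

force has SI base units: kg * m / s^2

Checking each option against kg * m / s^2:
  A. dyn: ✓ matches
  B. kg·m/s: ✗ does not match
  C. J/m: ✓ matches
  D. kg·m/s²: ✓ matches
  E. N: ✓ matches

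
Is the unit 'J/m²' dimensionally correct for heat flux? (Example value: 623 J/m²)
No

heat flux has SI base units: kg / s^3
J/m² does NOT reduce to kg / s^3; a valid unit for heat flux would be e.g. W/m².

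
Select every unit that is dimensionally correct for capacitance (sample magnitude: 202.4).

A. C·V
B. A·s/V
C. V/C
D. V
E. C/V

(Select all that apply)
B, E

capacitance has SI base units: A^2 * s^4 / (kg * m^2)

Checking each option against A^2 * s^4 / (kg * m^2):
  A. C·V: ✗ does not match
  B. A·s/V: ✓ matches
  C. V/C: ✗ does not match
  D. V: ✗ does not match
  E. C/V: ✓ matches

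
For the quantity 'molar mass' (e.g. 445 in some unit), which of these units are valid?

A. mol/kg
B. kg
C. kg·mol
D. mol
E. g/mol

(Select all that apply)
E

molar mass has SI base units: kg / mol

Checking each option against kg / mol:
  A. mol/kg: ✗ does not match
  B. kg: ✗ does not match
  C. kg·mol: ✗ does not match
  D. mol: ✗ does not match
  E. g/mol: ✓ matches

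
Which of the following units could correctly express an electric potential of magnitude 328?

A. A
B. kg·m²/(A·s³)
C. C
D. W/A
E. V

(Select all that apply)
B, D, E

electric potential has SI base units: kg * m^2 / (A * s^3)

Checking each option against kg * m^2 / (A * s^3):
  A. A: ✗ does not match
  B. kg·m²/(A·s³): ✓ matches
  C. C: ✗ does not match
  D. W/A: ✓ matches
  E. V: ✓ matches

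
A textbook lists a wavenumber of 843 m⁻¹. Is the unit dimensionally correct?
Yes

wavenumber has SI base units: 1 / m
m⁻¹ reduces to the same SI base units, so it is a valid unit for wavenumber.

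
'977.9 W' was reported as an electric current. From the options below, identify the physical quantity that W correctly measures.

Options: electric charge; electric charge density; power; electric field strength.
power

electric current should have units dimensionally equivalent to A (e.g. A).
The given unit 'W' reduces to kg * m^2 / s^3. Of the listed options, that is the dimensionality of power.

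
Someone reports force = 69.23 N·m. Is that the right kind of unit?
No

force has SI base units: kg * m / s^2
N·m does NOT reduce to kg * m / s^2; a valid unit for force would be e.g. N.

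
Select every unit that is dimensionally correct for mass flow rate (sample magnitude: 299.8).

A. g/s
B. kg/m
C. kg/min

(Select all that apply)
A, C

mass flow rate has SI base units: kg / s

Checking each option against kg / s:
  A. g/s: ✓ matches
  B. kg/m: ✗ does not match
  C. kg/min: ✓ matches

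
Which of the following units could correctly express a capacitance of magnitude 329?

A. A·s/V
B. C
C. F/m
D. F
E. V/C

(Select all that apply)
A, D

capacitance has SI base units: A^2 * s^4 / (kg * m^2)

Checking each option against A^2 * s^4 / (kg * m^2):
  A. A·s/V: ✓ matches
  B. C: ✗ does not match
  C. F/m: ✗ does not match
  D. F: ✓ matches
  E. V/C: ✗ does not match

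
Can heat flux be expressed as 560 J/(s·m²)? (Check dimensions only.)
Yes

heat flux has SI base units: kg / s^3
J/(s·m²) reduces to the same SI base units, so it is a valid unit for heat flux.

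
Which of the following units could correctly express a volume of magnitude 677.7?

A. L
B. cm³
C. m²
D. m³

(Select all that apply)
A, B, D

volume has SI base units: m^3

Checking each option against m^3:
  A. L: ✓ matches
  B. cm³: ✓ matches
  C. m²: ✗ does not match
  D. m³: ✓ matches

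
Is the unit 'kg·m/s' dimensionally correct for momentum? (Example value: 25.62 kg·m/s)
Yes

momentum has SI base units: kg * m / s
kg·m/s reduces to the same SI base units, so it is a valid unit for momentum.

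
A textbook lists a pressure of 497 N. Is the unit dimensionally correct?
No

pressure has SI base units: kg / (m * s^2)
N does NOT reduce to kg / (m * s^2); a valid unit for pressure would be e.g. Pa.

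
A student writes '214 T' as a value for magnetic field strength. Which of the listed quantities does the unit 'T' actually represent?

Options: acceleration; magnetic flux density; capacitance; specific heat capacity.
magnetic flux density

magnetic field strength should have units dimensionally equivalent to A / m (e.g. A/m).
The given unit 'T' reduces to kg / (A * s^2). Of the listed options, that is the dimensionality of magnetic flux density.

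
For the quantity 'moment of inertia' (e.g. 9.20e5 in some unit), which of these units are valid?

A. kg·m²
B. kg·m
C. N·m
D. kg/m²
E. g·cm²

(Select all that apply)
A, E

moment of inertia has SI base units: kg * m^2

Checking each option against kg * m^2:
  A. kg·m²: ✓ matches
  B. kg·m: ✗ does not match
  C. N·m: ✗ does not match
  D. kg/m²: ✗ does not match
  E. g·cm²: ✓ matches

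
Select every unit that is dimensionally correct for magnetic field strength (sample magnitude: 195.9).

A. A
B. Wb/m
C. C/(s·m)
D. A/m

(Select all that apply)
C, D

magnetic field strength has SI base units: A / m

Checking each option against A / m:
  A. A: ✗ does not match
  B. Wb/m: ✗ does not match
  C. C/(s·m): ✓ matches
  D. A/m: ✓ matches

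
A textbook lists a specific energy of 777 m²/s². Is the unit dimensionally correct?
Yes

specific energy has SI base units: m^2 / s^2
m²/s² reduces to the same SI base units, so it is a valid unit for specific energy.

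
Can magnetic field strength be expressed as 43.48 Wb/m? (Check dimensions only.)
No

magnetic field strength has SI base units: A / m
Wb/m does NOT reduce to A / m; a valid unit for magnetic field strength would be e.g. A/m.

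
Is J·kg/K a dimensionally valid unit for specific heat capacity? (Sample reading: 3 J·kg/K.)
No

specific heat capacity has SI base units: m^2 / (s^2 * K)
J·kg/K does NOT reduce to m^2 / (s^2 * K); a valid unit for specific heat capacity would be e.g. J/(kg·K).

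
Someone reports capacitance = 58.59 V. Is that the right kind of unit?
No

capacitance has SI base units: A^2 * s^4 / (kg * m^2)
V does NOT reduce to A^2 * s^4 / (kg * m^2); a valid unit for capacitance would be e.g. F.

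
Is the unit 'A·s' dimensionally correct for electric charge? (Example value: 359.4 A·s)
Yes

electric charge has SI base units: A * s
A·s reduces to the same SI base units, so it is a valid unit for electric charge.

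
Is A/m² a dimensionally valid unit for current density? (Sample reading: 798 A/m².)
Yes

current density has SI base units: A / m^2
A/m² reduces to the same SI base units, so it is a valid unit for current density.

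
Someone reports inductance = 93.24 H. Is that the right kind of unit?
Yes

inductance has SI base units: kg * m^2 / (A^2 * s^2)
H reduces to the same SI base units, so it is a valid unit for inductance.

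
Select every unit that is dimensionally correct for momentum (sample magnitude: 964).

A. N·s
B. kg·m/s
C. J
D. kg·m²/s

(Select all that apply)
A, B

momentum has SI base units: kg * m / s

Checking each option against kg * m / s:
  A. N·s: ✓ matches
  B. kg·m/s: ✓ matches
  C. J: ✗ does not match
  D. kg·m²/s: ✗ does not match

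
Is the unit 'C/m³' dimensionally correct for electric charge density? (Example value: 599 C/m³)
Yes

electric charge density has SI base units: A * s / m^3
C/m³ reduces to the same SI base units, so it is a valid unit for electric charge density.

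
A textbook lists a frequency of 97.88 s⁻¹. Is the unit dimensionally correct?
Yes

frequency has SI base units: 1 / s
s⁻¹ reduces to the same SI base units, so it is a valid unit for frequency.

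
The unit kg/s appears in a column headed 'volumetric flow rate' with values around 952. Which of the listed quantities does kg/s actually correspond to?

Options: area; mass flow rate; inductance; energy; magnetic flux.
mass flow rate

volumetric flow rate should have units dimensionally equivalent to m^3 / s (e.g. m³/s).
The given unit 'kg/s' reduces to kg / s. Of the listed options, that is the dimensionality of mass flow rate.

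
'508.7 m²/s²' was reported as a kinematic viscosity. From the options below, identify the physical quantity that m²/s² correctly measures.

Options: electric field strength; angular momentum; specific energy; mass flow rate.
specific energy

kinematic viscosity should have units dimensionally equivalent to m^2 / s (e.g. m²/s).
The given unit 'm²/s²' reduces to m^2 / s^2. Of the listed options, that is the dimensionality of specific energy.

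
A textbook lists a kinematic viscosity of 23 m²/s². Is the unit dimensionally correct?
No

kinematic viscosity has SI base units: m^2 / s
m²/s² does NOT reduce to m^2 / s; a valid unit for kinematic viscosity would be e.g. m²/s.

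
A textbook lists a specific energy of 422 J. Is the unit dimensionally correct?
No

specific energy has SI base units: m^2 / s^2
J does NOT reduce to m^2 / s^2; a valid unit for specific energy would be e.g. J/kg.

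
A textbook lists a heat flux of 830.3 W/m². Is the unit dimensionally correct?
Yes

heat flux has SI base units: kg / s^3
W/m² reduces to the same SI base units, so it is a valid unit for heat flux.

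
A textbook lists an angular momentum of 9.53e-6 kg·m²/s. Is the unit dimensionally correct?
Yes

angular momentum has SI base units: kg * m^2 / s
kg·m²/s reduces to the same SI base units, so it is a valid unit for angular momentum.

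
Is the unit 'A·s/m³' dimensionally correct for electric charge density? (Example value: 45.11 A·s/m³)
Yes

electric charge density has SI base units: A * s / m^3
A·s/m³ reduces to the same SI base units, so it is a valid unit for electric charge density.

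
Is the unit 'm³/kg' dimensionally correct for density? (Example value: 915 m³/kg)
No

density has SI base units: kg / m^3
m³/kg does NOT reduce to kg / m^3; a valid unit for density would be e.g. kg/m³.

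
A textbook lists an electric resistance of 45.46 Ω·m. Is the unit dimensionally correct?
No

electric resistance has SI base units: kg * m^2 / (A^2 * s^3)
Ω·m does NOT reduce to kg * m^2 / (A^2 * s^3); a valid unit for electric resistance would be e.g. Ω.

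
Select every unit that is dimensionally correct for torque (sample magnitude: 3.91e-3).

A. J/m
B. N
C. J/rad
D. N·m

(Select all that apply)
C, D

torque has SI base units: kg * m^2 / s^2

Checking each option against kg * m^2 / s^2:
  A. J/m: ✗ does not match
  B. N: ✗ does not match
  C. J/rad: ✓ matches
  D. N·m: ✓ matches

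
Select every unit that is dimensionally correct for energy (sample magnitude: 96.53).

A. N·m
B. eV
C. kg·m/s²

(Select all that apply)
A, B

energy has SI base units: kg * m^2 / s^2

Checking each option against kg * m^2 / s^2:
  A. N·m: ✓ matches
  B. eV: ✓ matches
  C. kg·m/s²: ✗ does not match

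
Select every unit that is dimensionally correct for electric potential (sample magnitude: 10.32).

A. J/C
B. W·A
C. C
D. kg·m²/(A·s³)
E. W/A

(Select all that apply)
A, D, E

electric potential has SI base units: kg * m^2 / (A * s^3)

Checking each option against kg * m^2 / (A * s^3):
  A. J/C: ✓ matches
  B. W·A: ✗ does not match
  C. C: ✗ does not match
  D. kg·m²/(A·s³): ✓ matches
  E. W/A: ✓ matches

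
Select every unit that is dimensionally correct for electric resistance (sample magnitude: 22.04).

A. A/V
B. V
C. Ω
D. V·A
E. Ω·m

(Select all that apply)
C

electric resistance has SI base units: kg * m^2 / (A^2 * s^3)

Checking each option against kg * m^2 / (A^2 * s^3):
  A. A/V: ✗ does not match
  B. V: ✗ does not match
  C. Ω: ✓ matches
  D. V·A: ✗ does not match
  E. Ω·m: ✗ does not match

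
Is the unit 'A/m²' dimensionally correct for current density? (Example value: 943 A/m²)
Yes

current density has SI base units: A / m^2
A/m² reduces to the same SI base units, so it is a valid unit for current density.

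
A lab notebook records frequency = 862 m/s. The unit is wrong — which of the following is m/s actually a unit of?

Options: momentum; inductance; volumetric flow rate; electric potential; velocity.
velocity

frequency should have units dimensionally equivalent to 1 / s (e.g. Hz).
The given unit 'm/s' reduces to m / s. Of the listed options, that is the dimensionality of velocity.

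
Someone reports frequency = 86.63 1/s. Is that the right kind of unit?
Yes

frequency has SI base units: 1 / s
1/s reduces to the same SI base units, so it is a valid unit for frequency.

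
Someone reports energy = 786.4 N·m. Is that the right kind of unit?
Yes

energy has SI base units: kg * m^2 / s^2
N·m reduces to the same SI base units, so it is a valid unit for energy.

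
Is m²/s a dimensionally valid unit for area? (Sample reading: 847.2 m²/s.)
No

area has SI base units: m^2
m²/s does NOT reduce to m^2; a valid unit for area would be e.g. m².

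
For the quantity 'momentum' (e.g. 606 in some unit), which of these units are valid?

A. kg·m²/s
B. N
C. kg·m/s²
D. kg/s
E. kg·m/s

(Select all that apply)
E

momentum has SI base units: kg * m / s

Checking each option against kg * m / s:
  A. kg·m²/s: ✗ does not match
  B. N: ✗ does not match
  C. kg·m/s²: ✗ does not match
  D. kg/s: ✗ does not match
  E. kg·m/s: ✓ matches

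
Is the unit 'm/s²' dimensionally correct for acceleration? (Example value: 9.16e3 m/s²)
Yes

acceleration has SI base units: m / s^2
m/s² reduces to the same SI base units, so it is a valid unit for acceleration.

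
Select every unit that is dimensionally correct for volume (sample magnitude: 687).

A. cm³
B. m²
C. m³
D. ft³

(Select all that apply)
A, C, D

volume has SI base units: m^3

Checking each option against m^3:
  A. cm³: ✓ matches
  B. m²: ✗ does not match
  C. m³: ✓ matches
  D. ft³: ✓ matches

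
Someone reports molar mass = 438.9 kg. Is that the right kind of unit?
No

molar mass has SI base units: kg / mol
kg does NOT reduce to kg / mol; a valid unit for molar mass would be e.g. kg/mol.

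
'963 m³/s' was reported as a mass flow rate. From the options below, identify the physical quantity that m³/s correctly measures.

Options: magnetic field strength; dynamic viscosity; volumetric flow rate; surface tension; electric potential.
volumetric flow rate

mass flow rate should have units dimensionally equivalent to kg / s (e.g. kg/s).
The given unit 'm³/s' reduces to m^3 / s. Of the listed options, that is the dimensionality of volumetric flow rate.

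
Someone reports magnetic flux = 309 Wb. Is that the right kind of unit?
Yes

magnetic flux has SI base units: kg * m^2 / (A * s^2)
Wb reduces to the same SI base units, so it is a valid unit for magnetic flux.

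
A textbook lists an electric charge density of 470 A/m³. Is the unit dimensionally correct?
No

electric charge density has SI base units: A * s / m^3
A/m³ does NOT reduce to A * s / m^3; a valid unit for electric charge density would be e.g. C/m³.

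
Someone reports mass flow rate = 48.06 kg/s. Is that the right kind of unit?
Yes

mass flow rate has SI base units: kg / s
kg/s reduces to the same SI base units, so it is a valid unit for mass flow rate.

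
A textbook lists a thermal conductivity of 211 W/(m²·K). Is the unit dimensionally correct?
No

thermal conductivity has SI base units: kg * m / (s^3 * K)
W/(m²·K) does NOT reduce to kg * m / (s^3 * K); a valid unit for thermal conductivity would be e.g. W/(m·K).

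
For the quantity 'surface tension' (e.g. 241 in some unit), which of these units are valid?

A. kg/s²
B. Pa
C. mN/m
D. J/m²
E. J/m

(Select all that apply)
A, C, D

surface tension has SI base units: kg / s^2

Checking each option against kg / s^2:
  A. kg/s²: ✓ matches
  B. Pa: ✗ does not match
  C. mN/m: ✓ matches
  D. J/m²: ✓ matches
  E. J/m: ✗ does not match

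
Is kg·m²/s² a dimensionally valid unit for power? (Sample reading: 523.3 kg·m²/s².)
No

power has SI base units: kg * m^2 / s^3
kg·m²/s² does NOT reduce to kg * m^2 / s^3; a valid unit for power would be e.g. W.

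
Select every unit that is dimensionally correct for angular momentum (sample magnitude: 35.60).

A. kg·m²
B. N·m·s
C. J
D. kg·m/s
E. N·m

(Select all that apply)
B

angular momentum has SI base units: kg * m^2 / s

Checking each option against kg * m^2 / s:
  A. kg·m²: ✗ does not match
  B. N·m·s: ✓ matches
  C. J: ✗ does not match
  D. kg·m/s: ✗ does not match
  E. N·m: ✗ does not match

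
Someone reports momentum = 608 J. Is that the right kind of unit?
No

momentum has SI base units: kg * m / s
J does NOT reduce to kg * m / s; a valid unit for momentum would be e.g. kg·m/s.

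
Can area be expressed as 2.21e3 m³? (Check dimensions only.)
No

area has SI base units: m^2
m³ does NOT reduce to m^2; a valid unit for area would be e.g. m².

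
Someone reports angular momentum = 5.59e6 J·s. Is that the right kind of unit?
Yes

angular momentum has SI base units: kg * m^2 / s
J·s reduces to the same SI base units, so it is a valid unit for angular momentum.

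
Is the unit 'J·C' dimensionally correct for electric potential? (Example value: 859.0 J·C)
No

electric potential has SI base units: kg * m^2 / (A * s^3)
J·C does NOT reduce to kg * m^2 / (A * s^3); a valid unit for electric potential would be e.g. V.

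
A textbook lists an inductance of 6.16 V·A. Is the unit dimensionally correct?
No

inductance has SI base units: kg * m^2 / (A^2 * s^2)
V·A does NOT reduce to kg * m^2 / (A^2 * s^2); a valid unit for inductance would be e.g. H.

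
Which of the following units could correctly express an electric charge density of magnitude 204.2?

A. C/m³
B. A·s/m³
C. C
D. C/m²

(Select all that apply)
A, B

electric charge density has SI base units: A * s / m^3

Checking each option against A * s / m^3:
  A. C/m³: ✓ matches
  B. A·s/m³: ✓ matches
  C. C: ✗ does not match
  D. C/m²: ✗ does not match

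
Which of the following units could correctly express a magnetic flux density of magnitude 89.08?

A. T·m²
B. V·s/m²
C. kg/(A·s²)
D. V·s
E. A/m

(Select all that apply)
B, C

magnetic flux density has SI base units: kg / (A * s^2)

Checking each option against kg / (A * s^2):
  A. T·m²: ✗ does not match
  B. V·s/m²: ✓ matches
  C. kg/(A·s²): ✓ matches
  D. V·s: ✗ does not match
  E. A/m: ✗ does not match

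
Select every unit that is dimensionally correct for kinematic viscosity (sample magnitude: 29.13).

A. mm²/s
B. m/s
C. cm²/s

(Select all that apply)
A, C

kinematic viscosity has SI base units: m^2 / s

Checking each option against m^2 / s:
  A. mm²/s: ✓ matches
  B. m/s: ✗ does not match
  C. cm²/s: ✓ matches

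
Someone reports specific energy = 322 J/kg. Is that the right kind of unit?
Yes

specific energy has SI base units: m^2 / s^2
J/kg reduces to the same SI base units, so it is a valid unit for specific energy.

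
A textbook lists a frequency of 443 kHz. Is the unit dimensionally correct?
Yes

frequency has SI base units: 1 / s
kHz reduces to the same SI base units, so it is a valid unit for frequency.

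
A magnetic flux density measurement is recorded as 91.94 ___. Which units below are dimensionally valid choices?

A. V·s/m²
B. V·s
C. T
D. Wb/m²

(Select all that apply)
A, C, D

magnetic flux density has SI base units: kg / (A * s^2)

Checking each option against kg / (A * s^2):
  A. V·s/m²: ✓ matches
  B. V·s: ✗ does not match
  C. T: ✓ matches
  D. Wb/m²: ✓ matches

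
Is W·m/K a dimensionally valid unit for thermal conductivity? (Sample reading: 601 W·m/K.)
No

thermal conductivity has SI base units: kg * m / (s^3 * K)
W·m/K does NOT reduce to kg * m / (s^3 * K); a valid unit for thermal conductivity would be e.g. W/(m·K).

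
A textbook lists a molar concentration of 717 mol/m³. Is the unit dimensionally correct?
Yes

molar concentration has SI base units: mol / m^3
mol/m³ reduces to the same SI base units, so it is a valid unit for molar concentration.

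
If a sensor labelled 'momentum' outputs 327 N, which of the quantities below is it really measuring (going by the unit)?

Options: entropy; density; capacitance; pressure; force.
force

momentum should have units dimensionally equivalent to kg * m / s (e.g. kg·m/s).
The given unit 'N' reduces to kg * m / s^2. Of the listed options, that is the dimensionality of force.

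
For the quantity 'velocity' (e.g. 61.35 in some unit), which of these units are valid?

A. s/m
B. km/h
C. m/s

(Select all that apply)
B, C

velocity has SI base units: m / s

Checking each option against m / s:
  A. s/m: ✗ does not match
  B. km/h: ✓ matches
  C. m/s: ✓ matches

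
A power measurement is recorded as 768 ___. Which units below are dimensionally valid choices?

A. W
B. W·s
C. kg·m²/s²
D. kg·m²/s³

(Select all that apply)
A, D

power has SI base units: kg * m^2 / s^3

Checking each option against kg * m^2 / s^3:
  A. W: ✓ matches
  B. W·s: ✗ does not match
  C. kg·m²/s²: ✗ does not match
  D. kg·m²/s³: ✓ matches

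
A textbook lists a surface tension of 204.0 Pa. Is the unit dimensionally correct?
No

surface tension has SI base units: kg / s^2
Pa does NOT reduce to kg / s^2; a valid unit for surface tension would be e.g. N/m.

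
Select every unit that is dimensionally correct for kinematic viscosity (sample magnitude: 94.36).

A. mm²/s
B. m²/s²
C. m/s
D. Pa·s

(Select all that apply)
A

kinematic viscosity has SI base units: m^2 / s

Checking each option against m^2 / s:
  A. mm²/s: ✓ matches
  B. m²/s²: ✗ does not match
  C. m/s: ✗ does not match
  D. Pa·s: ✗ does not match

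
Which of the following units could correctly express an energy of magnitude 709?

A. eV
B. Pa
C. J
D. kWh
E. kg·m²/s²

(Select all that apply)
A, C, D, E

energy has SI base units: kg * m^2 / s^2

Checking each option against kg * m^2 / s^2:
  A. eV: ✓ matches
  B. Pa: ✗ does not match
  C. J: ✓ matches
  D. kWh: ✓ matches
  E. kg·m²/s²: ✓ matches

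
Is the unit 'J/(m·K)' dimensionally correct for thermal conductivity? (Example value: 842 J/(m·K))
No

thermal conductivity has SI base units: kg * m / (s^3 * K)
J/(m·K) does NOT reduce to kg * m / (s^3 * K); a valid unit for thermal conductivity would be e.g. W/(m·K).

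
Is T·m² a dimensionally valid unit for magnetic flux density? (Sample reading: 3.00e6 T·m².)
No

magnetic flux density has SI base units: kg / (A * s^2)
T·m² does NOT reduce to kg / (A * s^2); a valid unit for magnetic flux density would be e.g. T.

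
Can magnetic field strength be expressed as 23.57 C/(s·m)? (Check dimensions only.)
Yes

magnetic field strength has SI base units: A / m
C/(s·m) reduces to the same SI base units, so it is a valid unit for magnetic field strength.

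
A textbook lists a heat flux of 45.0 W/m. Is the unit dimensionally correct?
No

heat flux has SI base units: kg / s^3
W/m does NOT reduce to kg / s^3; a valid unit for heat flux would be e.g. W/m².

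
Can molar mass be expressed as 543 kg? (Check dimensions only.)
No

molar mass has SI base units: kg / mol
kg does NOT reduce to kg / mol; a valid unit for molar mass would be e.g. kg/mol.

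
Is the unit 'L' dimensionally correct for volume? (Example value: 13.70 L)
Yes

volume has SI base units: m^3
L reduces to the same SI base units, so it is a valid unit for volume.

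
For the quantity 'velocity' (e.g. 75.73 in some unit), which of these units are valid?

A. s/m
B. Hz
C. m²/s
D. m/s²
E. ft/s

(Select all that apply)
E

velocity has SI base units: m / s

Checking each option against m / s:
  A. s/m: ✗ does not match
  B. Hz: ✗ does not match
  C. m²/s: ✗ does not match
  D. m/s²: ✗ does not match
  E. ft/s: ✓ matches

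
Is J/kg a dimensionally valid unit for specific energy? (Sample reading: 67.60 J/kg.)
Yes

specific energy has SI base units: m^2 / s^2
J/kg reduces to the same SI base units, so it is a valid unit for specific energy.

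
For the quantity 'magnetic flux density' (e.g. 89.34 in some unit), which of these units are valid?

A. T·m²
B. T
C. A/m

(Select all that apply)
B

magnetic flux density has SI base units: kg / (A * s^2)

Checking each option against kg / (A * s^2):
  A. T·m²: ✗ does not match
  B. T: ✓ matches
  C. A/m: ✗ does not match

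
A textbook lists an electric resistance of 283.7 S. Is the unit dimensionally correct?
No

electric resistance has SI base units: kg * m^2 / (A^2 * s^3)
S does NOT reduce to kg * m^2 / (A^2 * s^3); a valid unit for electric resistance would be e.g. Ω.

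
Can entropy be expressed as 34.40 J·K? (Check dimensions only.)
No

entropy has SI base units: kg * m^2 / (s^2 * K)
J·K does NOT reduce to kg * m^2 / (s^2 * K); a valid unit for entropy would be e.g. J/K.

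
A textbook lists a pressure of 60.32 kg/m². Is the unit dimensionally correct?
No

pressure has SI base units: kg / (m * s^2)
kg/m² does NOT reduce to kg / (m * s^2); a valid unit for pressure would be e.g. Pa.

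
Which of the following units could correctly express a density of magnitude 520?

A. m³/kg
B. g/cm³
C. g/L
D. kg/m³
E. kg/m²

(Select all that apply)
B, C, D

density has SI base units: kg / m^3

Checking each option against kg / m^3:
  A. m³/kg: ✗ does not match
  B. g/cm³: ✓ matches
  C. g/L: ✓ matches
  D. kg/m³: ✓ matches
  E. kg/m²: ✗ does not match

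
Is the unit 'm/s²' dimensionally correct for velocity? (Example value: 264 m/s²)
No

velocity has SI base units: m / s
m/s² does NOT reduce to m / s; a valid unit for velocity would be e.g. m/s.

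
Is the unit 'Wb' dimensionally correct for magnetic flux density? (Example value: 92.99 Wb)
No

magnetic flux density has SI base units: kg / (A * s^2)
Wb does NOT reduce to kg / (A * s^2); a valid unit for magnetic flux density would be e.g. T.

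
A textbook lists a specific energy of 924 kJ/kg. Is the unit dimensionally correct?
Yes

specific energy has SI base units: m^2 / s^2
kJ/kg reduces to the same SI base units, so it is a valid unit for specific energy.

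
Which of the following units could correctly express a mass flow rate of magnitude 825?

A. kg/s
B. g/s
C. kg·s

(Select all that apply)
A, B

mass flow rate has SI base units: kg / s

Checking each option against kg / s:
  A. kg/s: ✓ matches
  B. g/s: ✓ matches
  C. kg·s: ✗ does not match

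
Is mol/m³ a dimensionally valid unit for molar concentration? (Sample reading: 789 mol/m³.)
Yes

molar concentration has SI base units: mol / m^3
mol/m³ reduces to the same SI base units, so it is a valid unit for molar concentration.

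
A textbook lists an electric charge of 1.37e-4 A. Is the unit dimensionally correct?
No

electric charge has SI base units: A * s
A does NOT reduce to A * s; a valid unit for electric charge would be e.g. C.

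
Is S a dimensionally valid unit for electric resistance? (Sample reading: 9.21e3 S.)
No

electric resistance has SI base units: kg * m^2 / (A^2 * s^3)
S does NOT reduce to kg * m^2 / (A^2 * s^3); a valid unit for electric resistance would be e.g. Ω.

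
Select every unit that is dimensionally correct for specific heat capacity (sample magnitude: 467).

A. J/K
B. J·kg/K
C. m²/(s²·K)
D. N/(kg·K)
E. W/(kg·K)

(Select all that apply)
C

specific heat capacity has SI base units: m^2 / (s^2 * K)

Checking each option against m^2 / (s^2 * K):
  A. J/K: ✗ does not match
  B. J·kg/K: ✗ does not match
  C. m²/(s²·K): ✓ matches
  D. N/(kg·K): ✗ does not match
  E. W/(kg·K): ✗ does not match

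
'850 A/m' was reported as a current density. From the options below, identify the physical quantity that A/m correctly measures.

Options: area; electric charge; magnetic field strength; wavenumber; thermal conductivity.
magnetic field strength

current density should have units dimensionally equivalent to A / m^2 (e.g. A/m²).
The given unit 'A/m' reduces to A / m. Of the listed options, that is the dimensionality of magnetic field strength.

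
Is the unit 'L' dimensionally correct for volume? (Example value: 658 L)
Yes

volume has SI base units: m^3
L reduces to the same SI base units, so it is a valid unit for volume.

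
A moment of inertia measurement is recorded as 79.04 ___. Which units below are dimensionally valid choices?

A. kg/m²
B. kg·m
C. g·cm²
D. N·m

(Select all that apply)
C

moment of inertia has SI base units: kg * m^2

Checking each option against kg * m^2:
  A. kg/m²: ✗ does not match
  B. kg·m: ✗ does not match
  C. g·cm²: ✓ matches
  D. N·m: ✗ does not match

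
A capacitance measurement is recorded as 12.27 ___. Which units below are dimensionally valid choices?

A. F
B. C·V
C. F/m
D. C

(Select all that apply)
A

capacitance has SI base units: A^2 * s^4 / (kg * m^2)

Checking each option against A^2 * s^4 / (kg * m^2):
  A. F: ✓ matches
  B. C·V: ✗ does not match
  C. F/m: ✗ does not match
  D. C: ✗ does not match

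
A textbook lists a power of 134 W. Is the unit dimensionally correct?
Yes

power has SI base units: kg * m^2 / s^3
W reduces to the same SI base units, so it is a valid unit for power.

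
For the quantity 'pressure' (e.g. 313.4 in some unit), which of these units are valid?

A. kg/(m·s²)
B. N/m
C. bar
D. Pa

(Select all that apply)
A, C, D

pressure has SI base units: kg / (m * s^2)

Checking each option against kg / (m * s^2):
  A. kg/(m·s²): ✓ matches
  B. N/m: ✗ does not match
  C. bar: ✓ matches
  D. Pa: ✓ matches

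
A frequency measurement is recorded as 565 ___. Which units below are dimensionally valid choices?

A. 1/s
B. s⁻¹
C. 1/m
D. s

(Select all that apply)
A, B

frequency has SI base units: 1 / s

Checking each option against 1 / s:
  A. 1/s: ✓ matches
  B. s⁻¹: ✓ matches
  C. 1/m: ✗ does not match
  D. s: ✗ does not match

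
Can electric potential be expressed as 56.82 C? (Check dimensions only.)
No

electric potential has SI base units: kg * m^2 / (A * s^3)
C does NOT reduce to kg * m^2 / (A * s^3); a valid unit for electric potential would be e.g. V.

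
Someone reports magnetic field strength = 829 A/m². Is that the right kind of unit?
No

magnetic field strength has SI base units: A / m
A/m² does NOT reduce to A / m; a valid unit for magnetic field strength would be e.g. A/m.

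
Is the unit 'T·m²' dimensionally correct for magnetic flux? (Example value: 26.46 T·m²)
Yes

magnetic flux has SI base units: kg * m^2 / (A * s^2)
T·m² reduces to the same SI base units, so it is a valid unit for magnetic flux.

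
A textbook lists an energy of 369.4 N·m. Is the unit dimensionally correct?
Yes

energy has SI base units: kg * m^2 / s^2
N·m reduces to the same SI base units, so it is a valid unit for energy.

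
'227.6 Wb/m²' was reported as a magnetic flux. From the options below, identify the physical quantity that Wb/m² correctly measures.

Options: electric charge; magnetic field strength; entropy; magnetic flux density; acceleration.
magnetic flux density

magnetic flux should have units dimensionally equivalent to kg * m^2 / (A * s^2) (e.g. Wb).
The given unit 'Wb/m²' reduces to kg / (A * s^2). Of the listed options, that is the dimensionality of magnetic flux density.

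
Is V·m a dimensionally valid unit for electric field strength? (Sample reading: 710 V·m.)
No

electric field strength has SI base units: kg * m / (A * s^3)
V·m does NOT reduce to kg * m / (A * s^3); a valid unit for electric field strength would be e.g. V/m.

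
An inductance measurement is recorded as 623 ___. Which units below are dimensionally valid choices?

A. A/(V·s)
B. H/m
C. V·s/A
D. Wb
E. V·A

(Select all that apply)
C

inductance has SI base units: kg * m^2 / (A^2 * s^2)

Checking each option against kg * m^2 / (A^2 * s^2):
  A. A/(V·s): ✗ does not match
  B. H/m: ✗ does not match
  C. V·s/A: ✓ matches
  D. Wb: ✗ does not match
  E. V·A: ✗ does not match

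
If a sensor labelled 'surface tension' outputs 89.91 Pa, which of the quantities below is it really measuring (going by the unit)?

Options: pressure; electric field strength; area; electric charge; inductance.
pressure

surface tension should have units dimensionally equivalent to kg / s^2 (e.g. N/m).
The given unit 'Pa' reduces to kg / (m * s^2). Of the listed options, that is the dimensionality of pressure.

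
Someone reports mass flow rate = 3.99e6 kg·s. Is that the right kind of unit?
No

mass flow rate has SI base units: kg / s
kg·s does NOT reduce to kg / s; a valid unit for mass flow rate would be e.g. kg/s.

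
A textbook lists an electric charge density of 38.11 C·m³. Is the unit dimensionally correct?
No

electric charge density has SI base units: A * s / m^3
C·m³ does NOT reduce to A * s / m^3; a valid unit for electric charge density would be e.g. C/m³.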